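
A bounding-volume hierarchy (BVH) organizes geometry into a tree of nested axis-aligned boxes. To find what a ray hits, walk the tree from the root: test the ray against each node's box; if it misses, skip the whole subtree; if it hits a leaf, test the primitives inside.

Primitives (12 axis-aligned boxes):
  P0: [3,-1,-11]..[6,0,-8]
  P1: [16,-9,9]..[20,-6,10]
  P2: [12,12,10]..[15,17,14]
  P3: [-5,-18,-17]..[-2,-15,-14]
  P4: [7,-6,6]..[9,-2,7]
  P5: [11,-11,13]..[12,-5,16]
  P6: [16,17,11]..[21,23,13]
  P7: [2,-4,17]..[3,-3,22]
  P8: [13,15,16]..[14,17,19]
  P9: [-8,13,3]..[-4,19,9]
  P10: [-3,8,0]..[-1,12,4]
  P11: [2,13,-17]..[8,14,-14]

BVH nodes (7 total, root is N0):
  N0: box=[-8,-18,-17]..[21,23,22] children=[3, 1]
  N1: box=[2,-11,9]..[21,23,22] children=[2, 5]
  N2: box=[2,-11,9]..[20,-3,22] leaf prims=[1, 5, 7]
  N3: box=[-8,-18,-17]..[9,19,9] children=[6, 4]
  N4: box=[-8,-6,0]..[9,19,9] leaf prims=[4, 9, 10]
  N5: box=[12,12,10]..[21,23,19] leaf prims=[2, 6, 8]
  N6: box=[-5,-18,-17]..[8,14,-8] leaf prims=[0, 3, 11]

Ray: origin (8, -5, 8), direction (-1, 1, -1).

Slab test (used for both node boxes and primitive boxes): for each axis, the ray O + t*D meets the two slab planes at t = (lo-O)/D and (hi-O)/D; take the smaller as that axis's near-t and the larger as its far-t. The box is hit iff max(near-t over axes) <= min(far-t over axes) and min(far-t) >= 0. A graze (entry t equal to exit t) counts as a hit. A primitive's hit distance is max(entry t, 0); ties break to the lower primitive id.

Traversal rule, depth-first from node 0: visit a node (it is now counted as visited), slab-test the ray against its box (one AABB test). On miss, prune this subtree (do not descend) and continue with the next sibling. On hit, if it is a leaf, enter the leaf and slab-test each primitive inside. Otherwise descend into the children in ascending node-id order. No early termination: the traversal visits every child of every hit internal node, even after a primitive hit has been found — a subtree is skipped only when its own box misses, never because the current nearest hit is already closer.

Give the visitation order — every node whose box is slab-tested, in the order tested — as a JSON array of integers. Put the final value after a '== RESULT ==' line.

Walk:
N0 x:[-13,16] y:[-13,28] z:[-14,25] -> hit [-13,16], descend [1, 3]
  N1 x:[-13,6] y:[-6,28] z:[-14,-1] -> miss, prune
  N3 x:[-1,16] y:[-13,24] z:[-1,25] -> hit [-1,16], descend [4, 6]
    N4 x:[-1,16] y:[-1,24] z:[-1,8] -> hit [-1,8] leaf, test {P4@t=1, P9(miss), P10(miss)}
    N6 x:[0,13] y:[-13,19] z:[16,25] -> miss, prune

5 AABB tests over nodes [0, 1, 3, 4, 6]; 1 leaf entered; closest P4.

== RESULT ==
[0, 1, 3, 4, 6]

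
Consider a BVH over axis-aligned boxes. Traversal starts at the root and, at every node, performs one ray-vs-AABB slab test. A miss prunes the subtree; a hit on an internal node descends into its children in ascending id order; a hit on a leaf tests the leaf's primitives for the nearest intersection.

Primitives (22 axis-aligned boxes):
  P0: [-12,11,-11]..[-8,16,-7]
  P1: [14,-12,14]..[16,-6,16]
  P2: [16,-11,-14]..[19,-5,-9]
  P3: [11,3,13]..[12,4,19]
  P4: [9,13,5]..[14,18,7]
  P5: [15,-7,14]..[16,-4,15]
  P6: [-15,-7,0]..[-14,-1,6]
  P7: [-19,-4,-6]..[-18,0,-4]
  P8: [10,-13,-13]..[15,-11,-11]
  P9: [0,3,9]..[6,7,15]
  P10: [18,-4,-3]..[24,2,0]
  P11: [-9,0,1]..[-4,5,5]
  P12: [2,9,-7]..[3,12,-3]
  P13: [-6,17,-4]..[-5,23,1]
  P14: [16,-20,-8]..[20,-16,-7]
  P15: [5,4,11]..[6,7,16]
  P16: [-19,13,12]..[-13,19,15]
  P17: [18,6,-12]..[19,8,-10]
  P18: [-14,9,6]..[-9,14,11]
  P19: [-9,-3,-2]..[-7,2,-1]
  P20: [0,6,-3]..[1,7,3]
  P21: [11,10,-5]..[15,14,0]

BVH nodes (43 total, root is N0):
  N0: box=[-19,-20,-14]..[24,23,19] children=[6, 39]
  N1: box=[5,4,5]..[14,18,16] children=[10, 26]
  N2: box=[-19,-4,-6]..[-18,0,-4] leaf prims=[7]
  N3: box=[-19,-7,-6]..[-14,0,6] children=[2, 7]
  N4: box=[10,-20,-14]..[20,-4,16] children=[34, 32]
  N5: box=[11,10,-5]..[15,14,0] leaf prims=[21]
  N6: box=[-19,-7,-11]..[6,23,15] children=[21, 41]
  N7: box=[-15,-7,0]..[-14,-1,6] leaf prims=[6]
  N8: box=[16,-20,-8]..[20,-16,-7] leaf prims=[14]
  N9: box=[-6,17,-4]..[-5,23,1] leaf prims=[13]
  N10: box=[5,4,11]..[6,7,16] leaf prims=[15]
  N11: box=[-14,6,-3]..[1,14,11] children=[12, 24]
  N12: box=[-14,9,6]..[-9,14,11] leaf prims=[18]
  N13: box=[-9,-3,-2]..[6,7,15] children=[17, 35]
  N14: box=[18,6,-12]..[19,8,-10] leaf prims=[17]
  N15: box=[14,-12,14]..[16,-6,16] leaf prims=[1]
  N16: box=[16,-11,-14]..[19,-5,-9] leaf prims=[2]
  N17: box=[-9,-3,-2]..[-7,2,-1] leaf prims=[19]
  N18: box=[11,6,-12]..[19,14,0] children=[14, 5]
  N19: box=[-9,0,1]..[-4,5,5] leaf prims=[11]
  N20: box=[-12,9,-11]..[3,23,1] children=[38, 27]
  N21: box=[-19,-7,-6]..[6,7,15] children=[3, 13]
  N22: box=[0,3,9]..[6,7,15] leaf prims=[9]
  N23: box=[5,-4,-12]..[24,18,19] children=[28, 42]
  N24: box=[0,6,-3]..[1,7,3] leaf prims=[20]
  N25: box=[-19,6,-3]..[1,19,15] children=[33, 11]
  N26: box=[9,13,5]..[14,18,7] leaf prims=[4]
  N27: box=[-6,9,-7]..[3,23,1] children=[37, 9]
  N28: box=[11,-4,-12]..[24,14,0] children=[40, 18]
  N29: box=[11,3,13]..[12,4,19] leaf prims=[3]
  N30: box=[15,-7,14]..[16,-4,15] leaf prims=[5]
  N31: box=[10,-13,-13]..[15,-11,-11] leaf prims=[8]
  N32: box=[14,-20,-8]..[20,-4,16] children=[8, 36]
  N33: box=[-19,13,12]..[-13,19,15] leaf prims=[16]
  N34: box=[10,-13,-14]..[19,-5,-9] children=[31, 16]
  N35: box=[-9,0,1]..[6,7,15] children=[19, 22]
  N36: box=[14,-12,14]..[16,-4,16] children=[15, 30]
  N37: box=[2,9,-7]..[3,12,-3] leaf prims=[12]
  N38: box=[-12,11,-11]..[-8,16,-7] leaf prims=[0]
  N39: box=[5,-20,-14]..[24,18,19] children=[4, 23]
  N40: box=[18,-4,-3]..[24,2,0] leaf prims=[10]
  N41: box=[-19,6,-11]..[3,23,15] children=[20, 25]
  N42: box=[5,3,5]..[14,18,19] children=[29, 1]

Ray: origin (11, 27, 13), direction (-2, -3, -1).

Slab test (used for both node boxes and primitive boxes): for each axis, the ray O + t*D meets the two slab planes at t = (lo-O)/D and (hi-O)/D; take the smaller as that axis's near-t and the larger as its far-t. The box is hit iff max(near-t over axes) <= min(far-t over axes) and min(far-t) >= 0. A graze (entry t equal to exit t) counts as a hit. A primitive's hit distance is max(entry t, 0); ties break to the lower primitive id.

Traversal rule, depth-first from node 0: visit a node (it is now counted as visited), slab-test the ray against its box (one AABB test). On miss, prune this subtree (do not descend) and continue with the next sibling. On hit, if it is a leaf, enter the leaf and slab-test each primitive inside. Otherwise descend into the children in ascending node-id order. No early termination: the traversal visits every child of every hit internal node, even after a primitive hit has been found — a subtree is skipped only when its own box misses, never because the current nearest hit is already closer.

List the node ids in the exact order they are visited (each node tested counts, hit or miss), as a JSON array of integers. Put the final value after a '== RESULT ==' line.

Trace the traversal:
N0 x:[-13/2,15] y:[4/3,47/3] z:[-6,27] -> hit [4/3,15], descend [6, 39]
  N6 x:[5/2,15] y:[4/3,34/3] z:[-2,24] -> hit [5/2,34/3], descend [21, 41]
    N21 x:[5/2,15] y:[20/3,34/3] z:[-2,19] -> hit [20/3,34/3], descend [3, 13]
      N3 x:[25/2,15] y:[9,34/3] z:[7,19] -> miss, prune
      N13 x:[5/2,10] y:[20/3,10] z:[-2,15] -> hit [20/3,10], descend [17, 35]
        N17 x:[9,10] y:[25/3,10] z:[14,15] -> miss, prune
        N35 x:[5/2,10] y:[20/3,9] z:[-2,12] -> hit [20/3,9], descend [19, 22]
          N19 x:[15/2,10] y:[22/3,9] z:[8,12] -> hit [8,9] leaf, test {P11@t=8}
          N22 x:[5/2,11/2] y:[20/3,8] z:[-2,4] -> miss, prune
    N41 x:[4,15] y:[4/3,7] z:[-2,24] -> hit [4,7], descend [20, 25]
      N20 x:[4,23/2] y:[4/3,6] z:[12,24] -> miss, prune
      N25 x:[5,15] y:[8/3,7] z:[-2,16] -> hit [5,7], descend [11, 33]
        N11 x:[5,25/2] y:[13/3,7] z:[2,16] -> hit [5,7], descend [12, 24]
          N12 x:[10,25/2] y:[13/3,6] z:[2,7] -> miss, prune
          N24 x:[5,11/2] y:[20/3,7] z:[10,16] -> miss, prune
        N33 x:[12,15] y:[8/3,14/3] z:[-2,1] -> miss, prune
  N39 x:[-13/2,3] y:[3,47/3] z:[-6,27] -> hit [3,3], descend [4, 23]
    N4 x:[-9/2,1/2] y:[31/3,47/3] z:[-3,27] -> miss, prune
    N23 x:[-13/2,3] y:[3,31/3] z:[-6,25] -> hit [3,3], descend [28, 42]
      N28 x:[-13/2,0] y:[13/3,31/3] z:[13,25] -> miss, prune
      N42 x:[-3/2,3] y:[3,8] z:[-6,8] -> hit [3,3], descend [1, 29]
        N1 x:[-3/2,3] y:[3,23/3] z:[-3,8] -> hit [3,3], descend [10, 26]
          N10 x:[5/2,3] y:[20/3,23/3] z:[-3,2] -> miss, prune
          N26 x:[-3/2,1] y:[3,14/3] z:[6,8] -> miss, prune
        N29 x:[-1/2,0] y:[23/3,8] z:[-6,0] -> miss, prune

order=[0, 6, 21, 3, 13, 17, 35, 19, 22, 41, 20, 25, 11, 12, 24, 33, 39, 4, 23, 28, 42, 1, 10, 26, 29]  |boxes|=25  |leaves|=1  hit=P11

== RESULT ==
[0, 6, 21, 3, 13, 17, 35, 19, 22, 41, 20, 25, 11, 12, 24, 33, 39, 4, 23, 28, 42, 1, 10, 26, 29]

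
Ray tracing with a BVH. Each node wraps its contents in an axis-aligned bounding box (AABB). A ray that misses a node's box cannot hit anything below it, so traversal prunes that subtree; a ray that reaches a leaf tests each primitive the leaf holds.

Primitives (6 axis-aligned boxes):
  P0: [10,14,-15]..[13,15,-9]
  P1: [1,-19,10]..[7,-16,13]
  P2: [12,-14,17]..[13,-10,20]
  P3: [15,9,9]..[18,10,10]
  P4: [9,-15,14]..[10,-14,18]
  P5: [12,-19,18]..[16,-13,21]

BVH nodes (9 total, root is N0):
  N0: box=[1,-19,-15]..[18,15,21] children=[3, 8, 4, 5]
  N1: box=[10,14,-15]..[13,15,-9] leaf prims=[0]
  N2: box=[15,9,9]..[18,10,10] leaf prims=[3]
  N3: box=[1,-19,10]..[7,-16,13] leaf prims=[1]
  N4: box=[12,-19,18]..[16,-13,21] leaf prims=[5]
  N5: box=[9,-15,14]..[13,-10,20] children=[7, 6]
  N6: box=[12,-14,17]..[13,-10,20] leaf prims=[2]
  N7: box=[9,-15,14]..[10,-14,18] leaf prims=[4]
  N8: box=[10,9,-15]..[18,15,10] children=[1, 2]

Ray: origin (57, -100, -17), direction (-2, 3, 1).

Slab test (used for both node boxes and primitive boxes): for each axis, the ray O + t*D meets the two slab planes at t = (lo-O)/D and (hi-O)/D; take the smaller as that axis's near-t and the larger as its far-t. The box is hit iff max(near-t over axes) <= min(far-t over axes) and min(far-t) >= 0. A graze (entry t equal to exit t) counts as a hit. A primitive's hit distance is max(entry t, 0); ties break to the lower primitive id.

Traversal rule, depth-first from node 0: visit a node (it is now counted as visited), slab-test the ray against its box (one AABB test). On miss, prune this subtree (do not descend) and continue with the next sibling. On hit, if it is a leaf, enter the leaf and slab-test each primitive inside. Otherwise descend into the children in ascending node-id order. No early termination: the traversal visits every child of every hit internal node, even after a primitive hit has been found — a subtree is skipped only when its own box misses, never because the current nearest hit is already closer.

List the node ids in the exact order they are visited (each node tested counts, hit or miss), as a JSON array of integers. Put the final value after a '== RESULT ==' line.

Trace the traversal:
N0 x:[39/2,28] y:[27,115/3] z:[2,38] -> hit [27,28], descend [3, 4, 5, 8]
  N3 x:[25,28] y:[27,28] z:[27,30] -> hit [27,28] leaf, test {P1@t=27}
  N4 x:[41/2,45/2] y:[27,29] z:[35,38] -> miss, prune
  N5 x:[22,24] y:[85/3,30] z:[31,37] -> miss, prune
  N8 x:[39/2,47/2] y:[109/3,115/3] z:[2,27] -> miss, prune

order=[0, 3, 4, 5, 8]  |boxes|=5  |leaves|=1  hit=P1

== RESULT ==
[0, 3, 4, 5, 8]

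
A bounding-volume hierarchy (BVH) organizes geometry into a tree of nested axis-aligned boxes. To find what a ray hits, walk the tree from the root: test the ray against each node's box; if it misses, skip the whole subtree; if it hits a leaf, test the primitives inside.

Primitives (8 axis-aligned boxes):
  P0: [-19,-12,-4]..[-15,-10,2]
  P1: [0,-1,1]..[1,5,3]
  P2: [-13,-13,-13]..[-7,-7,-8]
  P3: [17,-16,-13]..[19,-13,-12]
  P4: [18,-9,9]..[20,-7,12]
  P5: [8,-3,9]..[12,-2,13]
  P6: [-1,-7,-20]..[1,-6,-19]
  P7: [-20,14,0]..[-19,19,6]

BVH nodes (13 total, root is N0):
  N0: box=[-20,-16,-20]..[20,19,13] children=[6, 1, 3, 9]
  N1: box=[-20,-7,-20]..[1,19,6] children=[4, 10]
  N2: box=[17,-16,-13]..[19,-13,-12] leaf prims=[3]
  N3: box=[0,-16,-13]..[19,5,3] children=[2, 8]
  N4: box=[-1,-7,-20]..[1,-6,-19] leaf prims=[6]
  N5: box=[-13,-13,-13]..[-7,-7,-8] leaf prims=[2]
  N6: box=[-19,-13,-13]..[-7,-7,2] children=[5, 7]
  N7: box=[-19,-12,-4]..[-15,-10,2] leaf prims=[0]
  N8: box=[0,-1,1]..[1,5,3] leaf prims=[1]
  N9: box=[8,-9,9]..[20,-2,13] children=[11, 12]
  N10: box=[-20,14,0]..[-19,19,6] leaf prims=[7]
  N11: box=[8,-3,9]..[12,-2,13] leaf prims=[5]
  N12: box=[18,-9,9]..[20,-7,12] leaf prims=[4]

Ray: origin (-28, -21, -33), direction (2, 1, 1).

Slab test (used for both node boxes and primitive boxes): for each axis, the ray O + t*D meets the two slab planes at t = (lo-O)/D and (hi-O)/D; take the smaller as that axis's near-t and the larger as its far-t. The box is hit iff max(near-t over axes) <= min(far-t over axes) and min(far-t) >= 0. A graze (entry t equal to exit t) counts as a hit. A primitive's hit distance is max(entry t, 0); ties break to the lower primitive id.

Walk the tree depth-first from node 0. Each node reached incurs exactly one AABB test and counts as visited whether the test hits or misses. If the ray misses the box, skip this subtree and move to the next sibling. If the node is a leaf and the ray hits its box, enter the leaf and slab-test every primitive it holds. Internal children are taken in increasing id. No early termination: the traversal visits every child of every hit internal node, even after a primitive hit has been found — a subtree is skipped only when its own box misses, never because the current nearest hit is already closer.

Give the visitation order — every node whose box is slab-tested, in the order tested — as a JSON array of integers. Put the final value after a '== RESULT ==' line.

Traverse from the root:
N0 x:[4,24] y:[5,40] z:[13,46] -> hit [13,24], descend [1, 3, 6, 9]
  N1 x:[4,29/2] y:[14,40] z:[13,39] -> hit [14,29/2], descend [4, 10]
    N4 x:[27/2,29/2] y:[14,15] z:[13,14] -> hit [14,14] leaf, test {P6@t=14}
    N10 x:[4,9/2] y:[35,40] z:[33,39] -> miss, prune
  N3 x:[14,47/2] y:[5,26] z:[20,36] -> hit [20,47/2], descend [2, 8]
    N2 x:[45/2,47/2] y:[5,8] z:[20,21] -> miss, prune
    N8 x:[14,29/2] y:[20,26] z:[34,36] -> miss, prune
  N6 x:[9/2,21/2] y:[8,14] z:[20,35] -> miss, prune
  N9 x:[18,24] y:[12,19] z:[42,46] -> miss, prune

9 AABB tests over nodes [0, 1, 4, 10, 3, 2, 8, 6, 9]; 1 leaf entered; closest P6.

== RESULT ==
[0, 1, 4, 10, 3, 2, 8, 6, 9]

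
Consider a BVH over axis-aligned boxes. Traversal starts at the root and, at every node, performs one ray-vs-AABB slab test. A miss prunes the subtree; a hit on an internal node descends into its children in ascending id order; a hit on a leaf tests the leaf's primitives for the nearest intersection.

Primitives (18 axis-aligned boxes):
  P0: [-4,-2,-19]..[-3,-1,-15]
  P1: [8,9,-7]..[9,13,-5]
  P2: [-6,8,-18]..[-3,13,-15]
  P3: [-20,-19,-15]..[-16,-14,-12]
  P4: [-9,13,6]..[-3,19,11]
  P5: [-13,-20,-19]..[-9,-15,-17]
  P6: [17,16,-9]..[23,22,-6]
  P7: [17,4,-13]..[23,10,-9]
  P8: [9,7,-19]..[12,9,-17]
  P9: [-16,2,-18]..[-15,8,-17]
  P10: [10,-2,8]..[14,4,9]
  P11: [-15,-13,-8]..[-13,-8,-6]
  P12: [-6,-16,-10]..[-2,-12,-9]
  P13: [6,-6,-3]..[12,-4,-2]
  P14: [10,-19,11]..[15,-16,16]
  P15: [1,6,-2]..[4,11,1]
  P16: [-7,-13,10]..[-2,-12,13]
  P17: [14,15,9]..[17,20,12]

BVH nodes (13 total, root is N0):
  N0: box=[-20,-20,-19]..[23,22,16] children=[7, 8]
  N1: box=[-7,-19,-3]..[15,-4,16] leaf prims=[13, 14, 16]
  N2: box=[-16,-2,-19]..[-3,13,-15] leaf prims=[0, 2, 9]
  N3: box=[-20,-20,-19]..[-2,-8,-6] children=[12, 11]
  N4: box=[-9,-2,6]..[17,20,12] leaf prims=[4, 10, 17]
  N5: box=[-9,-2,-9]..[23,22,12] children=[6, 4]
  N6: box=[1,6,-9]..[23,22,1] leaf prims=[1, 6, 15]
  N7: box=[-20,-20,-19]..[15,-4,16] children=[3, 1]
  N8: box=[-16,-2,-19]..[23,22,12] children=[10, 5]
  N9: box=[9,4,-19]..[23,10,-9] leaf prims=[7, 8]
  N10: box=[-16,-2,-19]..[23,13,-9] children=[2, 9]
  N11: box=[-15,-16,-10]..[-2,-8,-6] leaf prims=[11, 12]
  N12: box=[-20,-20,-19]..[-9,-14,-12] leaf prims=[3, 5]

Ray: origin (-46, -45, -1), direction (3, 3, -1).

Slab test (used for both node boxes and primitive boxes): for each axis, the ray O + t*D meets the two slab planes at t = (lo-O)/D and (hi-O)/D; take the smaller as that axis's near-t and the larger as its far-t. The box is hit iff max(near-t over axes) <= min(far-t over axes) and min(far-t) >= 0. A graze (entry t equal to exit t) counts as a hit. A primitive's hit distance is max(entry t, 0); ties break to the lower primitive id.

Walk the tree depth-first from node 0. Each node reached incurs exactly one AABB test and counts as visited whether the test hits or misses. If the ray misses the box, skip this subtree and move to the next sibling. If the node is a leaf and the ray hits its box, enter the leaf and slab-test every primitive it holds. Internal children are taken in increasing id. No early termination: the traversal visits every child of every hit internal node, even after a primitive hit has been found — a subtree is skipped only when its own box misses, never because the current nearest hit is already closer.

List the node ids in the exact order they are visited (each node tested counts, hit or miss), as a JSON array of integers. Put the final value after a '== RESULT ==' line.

Traverse from the root:
N0 x:[26/3,23] y:[25/3,67/3] z:[-17,18] -> hit [26/3,18], descend [7, 8]
  N7 x:[26/3,61/3] y:[25/3,41/3] z:[-17,18] -> hit [26/3,41/3], descend [1, 3]
    N1 x:[13,61/3] y:[26/3,41/3] z:[-17,2] -> miss, prune
    N3 x:[26/3,44/3] y:[25/3,37/3] z:[5,18] -> hit [26/3,37/3], descend [11, 12]
      N11 x:[31/3,44/3] y:[29/3,37/3] z:[5,9] -> miss, prune
      N12 x:[26/3,37/3] y:[25/3,31/3] z:[11,18] -> miss, prune
  N8 x:[10,23] y:[43/3,67/3] z:[-13,18] -> hit [43/3,18], descend [5, 10]
    N5 x:[37/3,23] y:[43/3,67/3] z:[-13,8] -> miss, prune
    N10 x:[10,23] y:[43/3,58/3] z:[8,18] -> hit [43/3,18], descend [2, 9]
      N2 x:[10,43/3] y:[43/3,58/3] z:[14,18] -> hit [43/3,43/3] leaf, test {P0@t=43/3, P2(miss), P9(miss)}
      N9 x:[55/3,23] y:[49/3,55/3] z:[8,18] -> miss, prune

Visited [0, 7, 1, 3, 11, 12, 8, 5, 10, 2, 9]. Tests: 11 box, 1 leaf. Nearest: P0.

== RESULT ==
[0, 7, 1, 3, 11, 12, 8, 5, 10, 2, 9]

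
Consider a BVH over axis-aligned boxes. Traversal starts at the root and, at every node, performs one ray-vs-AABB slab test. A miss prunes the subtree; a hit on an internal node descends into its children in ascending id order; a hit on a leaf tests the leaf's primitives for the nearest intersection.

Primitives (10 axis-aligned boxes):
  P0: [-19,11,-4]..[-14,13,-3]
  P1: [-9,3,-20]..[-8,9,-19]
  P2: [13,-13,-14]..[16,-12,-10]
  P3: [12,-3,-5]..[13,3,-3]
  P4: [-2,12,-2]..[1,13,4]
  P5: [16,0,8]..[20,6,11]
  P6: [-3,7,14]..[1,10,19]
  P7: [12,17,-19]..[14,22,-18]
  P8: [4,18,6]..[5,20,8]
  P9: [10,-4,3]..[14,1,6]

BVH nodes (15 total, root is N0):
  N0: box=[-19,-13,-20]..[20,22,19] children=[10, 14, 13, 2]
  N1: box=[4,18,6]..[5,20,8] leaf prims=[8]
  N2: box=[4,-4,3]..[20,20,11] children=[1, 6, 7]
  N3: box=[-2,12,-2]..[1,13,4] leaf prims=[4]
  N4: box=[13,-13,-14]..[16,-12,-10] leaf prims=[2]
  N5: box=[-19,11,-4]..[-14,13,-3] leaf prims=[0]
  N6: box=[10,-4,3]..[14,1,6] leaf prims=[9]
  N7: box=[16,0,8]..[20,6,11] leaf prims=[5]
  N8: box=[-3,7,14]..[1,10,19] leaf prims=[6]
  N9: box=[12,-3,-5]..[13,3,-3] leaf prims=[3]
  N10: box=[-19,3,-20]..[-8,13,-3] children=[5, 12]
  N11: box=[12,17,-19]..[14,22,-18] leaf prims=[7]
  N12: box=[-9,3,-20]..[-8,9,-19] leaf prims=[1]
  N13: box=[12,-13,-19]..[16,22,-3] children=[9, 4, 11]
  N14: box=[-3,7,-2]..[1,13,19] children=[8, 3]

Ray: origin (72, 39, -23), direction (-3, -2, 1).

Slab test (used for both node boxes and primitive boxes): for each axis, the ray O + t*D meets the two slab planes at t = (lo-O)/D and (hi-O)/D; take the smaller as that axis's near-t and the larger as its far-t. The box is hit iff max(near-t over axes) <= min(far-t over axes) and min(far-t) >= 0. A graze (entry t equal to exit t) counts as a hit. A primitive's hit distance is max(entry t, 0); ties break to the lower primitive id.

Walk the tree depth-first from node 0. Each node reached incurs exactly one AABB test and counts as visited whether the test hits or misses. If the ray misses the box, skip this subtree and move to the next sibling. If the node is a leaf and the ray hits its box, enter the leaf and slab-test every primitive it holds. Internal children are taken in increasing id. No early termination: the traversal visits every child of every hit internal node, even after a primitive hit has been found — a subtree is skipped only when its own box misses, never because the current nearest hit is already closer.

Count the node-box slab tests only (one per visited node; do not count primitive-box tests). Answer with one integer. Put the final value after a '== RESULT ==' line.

Traverse from the root:
N0 x:[52/3,91/3] y:[17/2,26] z:[3,42] -> hit [52/3,26], descend [2, 10, 13, 14]
  N2 x:[52/3,68/3] y:[19/2,43/2] z:[26,34] -> miss, prune
  N10 x:[80/3,91/3] y:[13,18] z:[3,20] -> miss, prune
  N13 x:[56/3,20] y:[17/2,26] z:[4,20] -> hit [56/3,20], descend [4, 9, 11]
    N4 x:[56/3,59/3] y:[51/2,26] z:[9,13] -> miss, prune
    N9 x:[59/3,20] y:[18,21] z:[18,20] -> hit [59/3,20] leaf, test {P3@t=59/3}
    N11 x:[58/3,20] y:[17/2,11] z:[4,5] -> miss, prune
  N14 x:[71/3,25] y:[13,16] z:[21,42] -> miss, prune

Visited [0, 2, 10, 13, 4, 9, 11, 14]. Tests: 8 box, 1 leaf. Nearest: P3.

== RESULT ==
8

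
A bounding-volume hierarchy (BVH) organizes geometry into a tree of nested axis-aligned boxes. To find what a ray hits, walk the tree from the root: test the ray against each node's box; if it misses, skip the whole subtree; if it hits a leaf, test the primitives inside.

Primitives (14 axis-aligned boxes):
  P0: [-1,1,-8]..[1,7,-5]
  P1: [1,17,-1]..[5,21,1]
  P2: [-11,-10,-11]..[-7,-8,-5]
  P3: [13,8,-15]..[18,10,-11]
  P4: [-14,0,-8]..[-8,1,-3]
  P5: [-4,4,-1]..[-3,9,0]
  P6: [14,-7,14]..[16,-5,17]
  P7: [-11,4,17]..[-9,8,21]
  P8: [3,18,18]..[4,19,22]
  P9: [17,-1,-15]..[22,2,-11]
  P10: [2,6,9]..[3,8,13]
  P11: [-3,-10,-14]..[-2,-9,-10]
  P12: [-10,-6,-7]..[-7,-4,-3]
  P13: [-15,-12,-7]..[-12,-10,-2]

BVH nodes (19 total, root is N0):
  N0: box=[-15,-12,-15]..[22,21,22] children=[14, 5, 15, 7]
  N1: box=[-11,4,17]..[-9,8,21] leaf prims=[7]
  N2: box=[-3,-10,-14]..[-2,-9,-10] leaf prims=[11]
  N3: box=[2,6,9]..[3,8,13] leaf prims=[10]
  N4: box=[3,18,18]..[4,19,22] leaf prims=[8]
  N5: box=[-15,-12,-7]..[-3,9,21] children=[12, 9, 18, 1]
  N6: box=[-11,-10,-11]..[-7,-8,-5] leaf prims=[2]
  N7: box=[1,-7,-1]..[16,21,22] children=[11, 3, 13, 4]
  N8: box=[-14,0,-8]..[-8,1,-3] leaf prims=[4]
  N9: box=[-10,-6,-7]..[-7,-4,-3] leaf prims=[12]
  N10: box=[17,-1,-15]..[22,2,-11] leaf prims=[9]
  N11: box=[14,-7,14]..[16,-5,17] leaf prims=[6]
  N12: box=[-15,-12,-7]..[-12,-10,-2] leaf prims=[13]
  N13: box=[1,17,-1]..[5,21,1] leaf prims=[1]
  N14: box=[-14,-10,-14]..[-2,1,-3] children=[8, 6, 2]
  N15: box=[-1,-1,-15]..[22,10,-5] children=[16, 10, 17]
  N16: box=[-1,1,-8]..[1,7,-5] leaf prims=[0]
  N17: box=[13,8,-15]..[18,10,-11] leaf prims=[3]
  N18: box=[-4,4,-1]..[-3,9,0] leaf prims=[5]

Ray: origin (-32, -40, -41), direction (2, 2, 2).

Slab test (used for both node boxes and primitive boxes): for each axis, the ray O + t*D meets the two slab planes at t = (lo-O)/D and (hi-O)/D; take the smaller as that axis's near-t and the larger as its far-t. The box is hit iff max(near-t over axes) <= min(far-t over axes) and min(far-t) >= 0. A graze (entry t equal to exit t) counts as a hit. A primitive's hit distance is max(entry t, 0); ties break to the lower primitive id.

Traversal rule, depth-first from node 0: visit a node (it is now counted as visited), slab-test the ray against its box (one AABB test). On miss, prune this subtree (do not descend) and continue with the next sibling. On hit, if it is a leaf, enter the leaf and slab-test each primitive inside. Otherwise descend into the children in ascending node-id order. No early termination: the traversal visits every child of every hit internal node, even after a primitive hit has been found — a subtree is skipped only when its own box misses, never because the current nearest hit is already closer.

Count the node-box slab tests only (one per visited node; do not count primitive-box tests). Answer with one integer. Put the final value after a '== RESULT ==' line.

Walk:
N0 x:[17/2,27] y:[14,61/2] z:[13,63/2] -> hit [14,27], descend [5, 7, 14, 15]
  N5 x:[17/2,29/2] y:[14,49/2] z:[17,31] -> miss, prune
  N7 x:[33/2,24] y:[33/2,61/2] z:[20,63/2] -> hit [20,24], descend [3, 4, 11, 13]
    N3 x:[17,35/2] y:[23,24] z:[25,27] -> miss, prune
    N4 x:[35/2,18] y:[29,59/2] z:[59/2,63/2] -> miss, prune
    N11 x:[23,24] y:[33/2,35/2] z:[55/2,29] -> miss, prune
    N13 x:[33/2,37/2] y:[57/2,61/2] z:[20,21] -> miss, prune
  N14 x:[9,15] y:[15,41/2] z:[27/2,19] -> hit [15,15], descend [2, 6, 8]
    N2 x:[29/2,15] y:[15,31/2] z:[27/2,31/2] -> hit [15,15] leaf, test {P11@t=15}
    N6 x:[21/2,25/2] y:[15,16] z:[15,18] -> miss, prune
    N8 x:[9,12] y:[20,41/2] z:[33/2,19] -> miss, prune
  N15 x:[31/2,27] y:[39/2,25] z:[13,18] -> miss, prune

order=[0, 5, 7, 3, 4, 11, 13, 14, 2, 6, 8, 15]  |boxes|=12  |leaves|=1  hit=P11

== RESULT ==
12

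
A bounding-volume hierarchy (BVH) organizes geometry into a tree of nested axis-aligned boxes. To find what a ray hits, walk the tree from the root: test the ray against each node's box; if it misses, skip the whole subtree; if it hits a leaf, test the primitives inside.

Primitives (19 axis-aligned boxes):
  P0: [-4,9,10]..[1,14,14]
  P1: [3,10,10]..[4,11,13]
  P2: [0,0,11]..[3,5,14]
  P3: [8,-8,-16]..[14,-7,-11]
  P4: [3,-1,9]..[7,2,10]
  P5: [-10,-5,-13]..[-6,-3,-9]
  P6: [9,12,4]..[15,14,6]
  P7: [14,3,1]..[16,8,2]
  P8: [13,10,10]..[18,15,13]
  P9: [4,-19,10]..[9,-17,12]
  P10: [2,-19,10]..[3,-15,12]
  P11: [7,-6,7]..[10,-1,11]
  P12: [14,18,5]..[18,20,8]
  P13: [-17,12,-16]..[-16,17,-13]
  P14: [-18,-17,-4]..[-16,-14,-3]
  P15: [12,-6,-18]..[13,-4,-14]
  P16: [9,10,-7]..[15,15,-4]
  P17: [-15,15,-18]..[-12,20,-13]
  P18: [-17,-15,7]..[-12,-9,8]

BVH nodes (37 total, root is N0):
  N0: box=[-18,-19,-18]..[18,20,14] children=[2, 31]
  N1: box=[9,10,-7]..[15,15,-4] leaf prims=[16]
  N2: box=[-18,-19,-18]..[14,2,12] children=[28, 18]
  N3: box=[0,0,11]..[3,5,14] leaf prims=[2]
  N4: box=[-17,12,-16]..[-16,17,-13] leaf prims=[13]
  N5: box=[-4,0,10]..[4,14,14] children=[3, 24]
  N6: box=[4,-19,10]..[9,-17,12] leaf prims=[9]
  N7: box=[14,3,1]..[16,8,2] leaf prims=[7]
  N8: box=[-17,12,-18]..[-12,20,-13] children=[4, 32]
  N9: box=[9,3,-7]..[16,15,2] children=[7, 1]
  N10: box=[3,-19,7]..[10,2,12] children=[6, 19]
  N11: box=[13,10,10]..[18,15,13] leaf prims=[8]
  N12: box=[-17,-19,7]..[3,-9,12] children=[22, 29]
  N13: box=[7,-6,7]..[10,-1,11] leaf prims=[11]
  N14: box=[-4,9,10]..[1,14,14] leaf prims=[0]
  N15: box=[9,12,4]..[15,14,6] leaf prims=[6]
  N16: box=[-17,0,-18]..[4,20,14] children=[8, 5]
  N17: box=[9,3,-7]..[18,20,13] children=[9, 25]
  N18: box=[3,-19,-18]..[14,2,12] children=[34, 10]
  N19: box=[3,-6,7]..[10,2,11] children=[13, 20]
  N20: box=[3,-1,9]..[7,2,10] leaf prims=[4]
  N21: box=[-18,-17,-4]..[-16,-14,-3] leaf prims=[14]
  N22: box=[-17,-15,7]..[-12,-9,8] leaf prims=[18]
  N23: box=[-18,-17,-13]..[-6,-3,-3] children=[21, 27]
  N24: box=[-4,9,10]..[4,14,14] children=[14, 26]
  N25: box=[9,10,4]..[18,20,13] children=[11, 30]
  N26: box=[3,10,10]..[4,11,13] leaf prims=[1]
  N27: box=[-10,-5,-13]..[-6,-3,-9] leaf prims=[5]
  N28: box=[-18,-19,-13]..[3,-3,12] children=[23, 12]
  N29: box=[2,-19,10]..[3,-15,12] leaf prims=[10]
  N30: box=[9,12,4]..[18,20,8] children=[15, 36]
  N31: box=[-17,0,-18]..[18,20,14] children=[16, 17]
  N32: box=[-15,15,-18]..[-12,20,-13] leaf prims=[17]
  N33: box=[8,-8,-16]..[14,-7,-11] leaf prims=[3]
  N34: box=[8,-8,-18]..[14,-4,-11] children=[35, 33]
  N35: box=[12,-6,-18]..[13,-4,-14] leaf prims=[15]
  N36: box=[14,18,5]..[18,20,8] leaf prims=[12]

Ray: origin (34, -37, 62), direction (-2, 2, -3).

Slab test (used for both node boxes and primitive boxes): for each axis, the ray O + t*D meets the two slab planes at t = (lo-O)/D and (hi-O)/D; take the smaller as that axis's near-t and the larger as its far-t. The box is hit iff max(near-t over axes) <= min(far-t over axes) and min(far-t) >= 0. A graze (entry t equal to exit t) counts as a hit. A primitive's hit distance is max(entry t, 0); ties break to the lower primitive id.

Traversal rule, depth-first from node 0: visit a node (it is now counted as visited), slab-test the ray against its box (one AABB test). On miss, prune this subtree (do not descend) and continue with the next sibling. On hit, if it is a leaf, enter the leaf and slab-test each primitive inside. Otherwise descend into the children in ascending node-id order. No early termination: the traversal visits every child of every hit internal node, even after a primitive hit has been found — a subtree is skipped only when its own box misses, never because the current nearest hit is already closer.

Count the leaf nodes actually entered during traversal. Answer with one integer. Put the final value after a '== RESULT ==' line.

Traverse from the root:
N0 x:[8,26] y:[9,57/2] z:[16,80/3] -> hit [16,26], descend [2, 31]
  N2 x:[10,26] y:[9,39/2] z:[50/3,80/3] -> hit [50/3,39/2], descend [18, 28]
    N18 x:[10,31/2] y:[9,39/2] z:[50/3,80/3] -> miss, prune
    N28 x:[31/2,26] y:[9,17] z:[50/3,25] -> hit [50/3,17], descend [12, 23]
      N12 x:[31/2,51/2] y:[9,14] z:[50/3,55/3] -> miss, prune
      N23 x:[20,26] y:[10,17] z:[65/3,25] -> miss, prune
  N31 x:[8,51/2] y:[37/2,57/2] z:[16,80/3] -> hit [37/2,51/2], descend [16, 17]
    N16 x:[15,51/2] y:[37/2,57/2] z:[16,80/3] -> hit [37/2,51/2], descend [5, 8]
      N5 x:[15,19] y:[37/2,51/2] z:[16,52/3] -> miss, prune
      N8 x:[23,51/2] y:[49/2,57/2] z:[25,80/3] -> hit [25,51/2], descend [4, 32]
        N4 x:[25,51/2] y:[49/2,27] z:[25,26] -> hit [25,51/2] leaf, test {P13@t=25}
        N32 x:[23,49/2] y:[26,57/2] z:[25,80/3] -> miss, prune
    N17 x:[8,25/2] y:[20,57/2] z:[49/3,23] -> miss, prune

Visited [0, 2, 18, 28, 12, 23, 31, 16, 5, 8, 4, 32, 17]. Tests: 13 box, 1 leaf. Nearest: P13.

== RESULT ==
1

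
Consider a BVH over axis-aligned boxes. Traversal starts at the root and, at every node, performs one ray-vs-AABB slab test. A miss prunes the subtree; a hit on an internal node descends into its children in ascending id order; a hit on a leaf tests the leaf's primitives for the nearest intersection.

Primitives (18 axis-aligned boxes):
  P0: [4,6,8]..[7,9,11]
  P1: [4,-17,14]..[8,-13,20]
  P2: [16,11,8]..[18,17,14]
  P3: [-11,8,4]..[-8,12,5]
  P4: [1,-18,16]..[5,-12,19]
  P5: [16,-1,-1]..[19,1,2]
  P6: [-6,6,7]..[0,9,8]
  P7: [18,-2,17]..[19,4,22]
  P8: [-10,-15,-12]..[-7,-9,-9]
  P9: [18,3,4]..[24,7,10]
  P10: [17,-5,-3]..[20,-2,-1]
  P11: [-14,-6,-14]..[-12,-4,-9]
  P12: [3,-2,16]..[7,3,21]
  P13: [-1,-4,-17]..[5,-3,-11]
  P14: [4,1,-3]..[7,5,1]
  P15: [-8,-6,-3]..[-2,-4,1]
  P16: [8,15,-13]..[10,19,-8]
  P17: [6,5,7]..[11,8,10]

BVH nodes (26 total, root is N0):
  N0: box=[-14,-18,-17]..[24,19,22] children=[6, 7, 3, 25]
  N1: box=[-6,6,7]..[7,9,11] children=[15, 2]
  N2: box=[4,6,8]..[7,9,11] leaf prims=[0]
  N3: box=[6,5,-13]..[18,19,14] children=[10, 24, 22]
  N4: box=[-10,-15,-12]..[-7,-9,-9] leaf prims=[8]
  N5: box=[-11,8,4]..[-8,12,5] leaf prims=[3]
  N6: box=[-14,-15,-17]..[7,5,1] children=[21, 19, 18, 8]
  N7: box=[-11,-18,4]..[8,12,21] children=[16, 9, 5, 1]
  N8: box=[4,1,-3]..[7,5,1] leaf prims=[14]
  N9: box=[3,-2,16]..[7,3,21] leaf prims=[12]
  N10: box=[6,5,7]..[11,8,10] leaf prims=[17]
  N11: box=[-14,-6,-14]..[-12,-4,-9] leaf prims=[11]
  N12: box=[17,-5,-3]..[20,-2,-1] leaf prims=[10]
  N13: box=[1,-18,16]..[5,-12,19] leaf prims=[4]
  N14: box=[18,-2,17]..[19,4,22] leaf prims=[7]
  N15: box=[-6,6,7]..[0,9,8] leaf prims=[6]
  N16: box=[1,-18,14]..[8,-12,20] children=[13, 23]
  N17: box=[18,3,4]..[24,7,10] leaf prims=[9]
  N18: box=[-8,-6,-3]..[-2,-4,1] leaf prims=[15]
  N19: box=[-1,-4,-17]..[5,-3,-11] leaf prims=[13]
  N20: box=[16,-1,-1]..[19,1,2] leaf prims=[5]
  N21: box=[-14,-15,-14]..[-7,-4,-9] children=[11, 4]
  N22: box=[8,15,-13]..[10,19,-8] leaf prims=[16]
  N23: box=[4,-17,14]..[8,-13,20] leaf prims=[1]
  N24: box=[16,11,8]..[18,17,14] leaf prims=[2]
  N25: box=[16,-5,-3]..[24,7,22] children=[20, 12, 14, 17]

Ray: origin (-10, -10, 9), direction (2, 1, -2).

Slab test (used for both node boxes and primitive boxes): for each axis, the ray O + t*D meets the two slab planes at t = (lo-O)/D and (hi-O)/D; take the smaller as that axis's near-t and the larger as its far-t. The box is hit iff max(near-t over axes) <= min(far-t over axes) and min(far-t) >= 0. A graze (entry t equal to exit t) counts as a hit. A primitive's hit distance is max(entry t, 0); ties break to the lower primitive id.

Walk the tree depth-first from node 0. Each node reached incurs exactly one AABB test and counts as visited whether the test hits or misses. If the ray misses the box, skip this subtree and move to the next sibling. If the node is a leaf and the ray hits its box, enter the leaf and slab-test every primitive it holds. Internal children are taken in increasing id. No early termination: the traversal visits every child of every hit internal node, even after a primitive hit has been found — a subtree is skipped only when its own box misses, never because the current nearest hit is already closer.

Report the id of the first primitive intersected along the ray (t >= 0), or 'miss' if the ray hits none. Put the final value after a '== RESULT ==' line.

Trace the traversal:
N0 x:[-2,17] y:[-8,29] z:[-13/2,13] -> hit [-2,13], descend [3, 6, 7, 25]
  N3 x:[8,14] y:[15,29] z:[-5/2,11] -> miss, prune
  N6 x:[-2,17/2] y:[-5,15] z:[4,13] -> hit [4,17/2], descend [8, 18, 19, 21]
    N8 x:[7,17/2] y:[11,15] z:[4,6] -> miss, prune
    N18 x:[1,4] y:[4,6] z:[4,6] -> hit [4,4] leaf, test {P15@t=4}
    N19 x:[9/2,15/2] y:[6,7] z:[10,13] -> miss, prune
    N21 x:[-2,3/2] y:[-5,6] z:[9,23/2] -> miss, prune
  N7 x:[-1/2,9] y:[-8,22] z:[-6,5/2] -> hit [-1/2,5/2], descend [1, 5, 9, 16]
    N1 x:[2,17/2] y:[16,19] z:[-1,1] -> miss, prune
    N5 x:[-1/2,1] y:[18,22] z:[2,5/2] -> miss, prune
    N9 x:[13/2,17/2] y:[8,13] z:[-6,-7/2] -> miss, prune
    N16 x:[11/2,9] y:[-8,-2] z:[-11/2,-5/2] -> miss, prune
  N25 x:[13,17] y:[5,17] z:[-13/2,6] -> miss, prune

Summary -> nodes [0, 3, 6, 8, 18, 19, 21, 7, 1, 5, 9, 16, 25]; box-tests=13; leaf-entries=1; first=P15

== RESULT ==
15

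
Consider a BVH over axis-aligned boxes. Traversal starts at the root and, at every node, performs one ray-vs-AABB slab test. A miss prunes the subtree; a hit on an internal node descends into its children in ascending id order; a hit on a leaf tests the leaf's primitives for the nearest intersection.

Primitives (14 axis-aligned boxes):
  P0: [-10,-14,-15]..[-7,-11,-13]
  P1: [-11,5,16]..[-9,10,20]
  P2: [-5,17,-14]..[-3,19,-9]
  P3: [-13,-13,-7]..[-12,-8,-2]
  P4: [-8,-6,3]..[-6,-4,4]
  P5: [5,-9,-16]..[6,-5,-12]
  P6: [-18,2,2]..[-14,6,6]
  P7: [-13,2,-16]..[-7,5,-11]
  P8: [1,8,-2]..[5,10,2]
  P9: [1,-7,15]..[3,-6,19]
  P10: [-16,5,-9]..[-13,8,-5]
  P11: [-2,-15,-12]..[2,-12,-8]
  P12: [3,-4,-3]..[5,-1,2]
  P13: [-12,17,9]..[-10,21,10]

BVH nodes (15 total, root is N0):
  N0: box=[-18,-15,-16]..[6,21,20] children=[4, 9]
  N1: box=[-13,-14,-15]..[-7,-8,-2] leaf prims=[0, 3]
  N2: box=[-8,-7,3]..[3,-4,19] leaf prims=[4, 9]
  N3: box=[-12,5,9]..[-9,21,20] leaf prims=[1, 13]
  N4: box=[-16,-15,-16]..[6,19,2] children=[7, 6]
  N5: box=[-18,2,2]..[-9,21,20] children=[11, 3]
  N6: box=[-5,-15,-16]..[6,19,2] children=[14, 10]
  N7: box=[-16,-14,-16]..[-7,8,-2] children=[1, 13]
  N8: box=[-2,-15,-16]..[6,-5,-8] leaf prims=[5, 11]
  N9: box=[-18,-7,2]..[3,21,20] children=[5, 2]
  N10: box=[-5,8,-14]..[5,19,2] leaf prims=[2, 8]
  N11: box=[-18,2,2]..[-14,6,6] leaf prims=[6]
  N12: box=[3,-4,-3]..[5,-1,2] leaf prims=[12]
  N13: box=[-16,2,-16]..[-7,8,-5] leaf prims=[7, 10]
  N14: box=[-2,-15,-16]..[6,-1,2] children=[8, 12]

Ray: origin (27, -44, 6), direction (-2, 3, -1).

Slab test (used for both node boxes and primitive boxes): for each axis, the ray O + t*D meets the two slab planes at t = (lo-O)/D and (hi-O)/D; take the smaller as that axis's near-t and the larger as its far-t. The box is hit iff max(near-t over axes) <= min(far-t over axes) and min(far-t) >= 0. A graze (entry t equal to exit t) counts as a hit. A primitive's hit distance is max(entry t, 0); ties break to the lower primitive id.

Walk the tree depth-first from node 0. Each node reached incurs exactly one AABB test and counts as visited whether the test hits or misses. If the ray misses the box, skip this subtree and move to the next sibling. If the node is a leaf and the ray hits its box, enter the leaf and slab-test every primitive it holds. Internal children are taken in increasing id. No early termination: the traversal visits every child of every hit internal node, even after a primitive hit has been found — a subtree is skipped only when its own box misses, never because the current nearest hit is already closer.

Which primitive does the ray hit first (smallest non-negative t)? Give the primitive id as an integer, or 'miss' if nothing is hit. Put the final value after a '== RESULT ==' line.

Trace the traversal:
N0 x:[21/2,45/2] y:[29/3,65/3] z:[-14,22] -> hit [21/2,65/3], descend [4, 9]
  N4 x:[21/2,43/2] y:[29/3,21] z:[4,22] -> hit [21/2,21], descend [6, 7]
    N6 x:[21/2,16] y:[29/3,21] z:[4,22] -> hit [21/2,16], descend [10, 14]
      N10 x:[11,16] y:[52/3,21] z:[4,20] -> miss, prune
      N14 x:[21/2,29/2] y:[29/3,43/3] z:[4,22] -> hit [21/2,43/3], descend [8, 12]
        N8 x:[21/2,29/2] y:[29/3,13] z:[14,22] -> miss, prune
        N12 x:[11,12] y:[40/3,43/3] z:[4,9] -> miss, prune
    N7 x:[17,43/2] y:[10,52/3] z:[8,22] -> hit [17,52/3], descend [1, 13]
      N1 x:[17,20] y:[10,12] z:[8,21] -> miss, prune
      N13 x:[17,43/2] y:[46/3,52/3] z:[11,22] -> hit [17,52/3] leaf, test {P7(miss), P10(miss)}
  N9 x:[12,45/2] y:[37/3,65/3] z:[-14,4] -> miss, prune

Visited [0, 4, 6, 10, 14, 8, 12, 7, 1, 13, 9]. Tests: 11 box, 1 leaf. Nearest: miss.

== RESULT ==
miss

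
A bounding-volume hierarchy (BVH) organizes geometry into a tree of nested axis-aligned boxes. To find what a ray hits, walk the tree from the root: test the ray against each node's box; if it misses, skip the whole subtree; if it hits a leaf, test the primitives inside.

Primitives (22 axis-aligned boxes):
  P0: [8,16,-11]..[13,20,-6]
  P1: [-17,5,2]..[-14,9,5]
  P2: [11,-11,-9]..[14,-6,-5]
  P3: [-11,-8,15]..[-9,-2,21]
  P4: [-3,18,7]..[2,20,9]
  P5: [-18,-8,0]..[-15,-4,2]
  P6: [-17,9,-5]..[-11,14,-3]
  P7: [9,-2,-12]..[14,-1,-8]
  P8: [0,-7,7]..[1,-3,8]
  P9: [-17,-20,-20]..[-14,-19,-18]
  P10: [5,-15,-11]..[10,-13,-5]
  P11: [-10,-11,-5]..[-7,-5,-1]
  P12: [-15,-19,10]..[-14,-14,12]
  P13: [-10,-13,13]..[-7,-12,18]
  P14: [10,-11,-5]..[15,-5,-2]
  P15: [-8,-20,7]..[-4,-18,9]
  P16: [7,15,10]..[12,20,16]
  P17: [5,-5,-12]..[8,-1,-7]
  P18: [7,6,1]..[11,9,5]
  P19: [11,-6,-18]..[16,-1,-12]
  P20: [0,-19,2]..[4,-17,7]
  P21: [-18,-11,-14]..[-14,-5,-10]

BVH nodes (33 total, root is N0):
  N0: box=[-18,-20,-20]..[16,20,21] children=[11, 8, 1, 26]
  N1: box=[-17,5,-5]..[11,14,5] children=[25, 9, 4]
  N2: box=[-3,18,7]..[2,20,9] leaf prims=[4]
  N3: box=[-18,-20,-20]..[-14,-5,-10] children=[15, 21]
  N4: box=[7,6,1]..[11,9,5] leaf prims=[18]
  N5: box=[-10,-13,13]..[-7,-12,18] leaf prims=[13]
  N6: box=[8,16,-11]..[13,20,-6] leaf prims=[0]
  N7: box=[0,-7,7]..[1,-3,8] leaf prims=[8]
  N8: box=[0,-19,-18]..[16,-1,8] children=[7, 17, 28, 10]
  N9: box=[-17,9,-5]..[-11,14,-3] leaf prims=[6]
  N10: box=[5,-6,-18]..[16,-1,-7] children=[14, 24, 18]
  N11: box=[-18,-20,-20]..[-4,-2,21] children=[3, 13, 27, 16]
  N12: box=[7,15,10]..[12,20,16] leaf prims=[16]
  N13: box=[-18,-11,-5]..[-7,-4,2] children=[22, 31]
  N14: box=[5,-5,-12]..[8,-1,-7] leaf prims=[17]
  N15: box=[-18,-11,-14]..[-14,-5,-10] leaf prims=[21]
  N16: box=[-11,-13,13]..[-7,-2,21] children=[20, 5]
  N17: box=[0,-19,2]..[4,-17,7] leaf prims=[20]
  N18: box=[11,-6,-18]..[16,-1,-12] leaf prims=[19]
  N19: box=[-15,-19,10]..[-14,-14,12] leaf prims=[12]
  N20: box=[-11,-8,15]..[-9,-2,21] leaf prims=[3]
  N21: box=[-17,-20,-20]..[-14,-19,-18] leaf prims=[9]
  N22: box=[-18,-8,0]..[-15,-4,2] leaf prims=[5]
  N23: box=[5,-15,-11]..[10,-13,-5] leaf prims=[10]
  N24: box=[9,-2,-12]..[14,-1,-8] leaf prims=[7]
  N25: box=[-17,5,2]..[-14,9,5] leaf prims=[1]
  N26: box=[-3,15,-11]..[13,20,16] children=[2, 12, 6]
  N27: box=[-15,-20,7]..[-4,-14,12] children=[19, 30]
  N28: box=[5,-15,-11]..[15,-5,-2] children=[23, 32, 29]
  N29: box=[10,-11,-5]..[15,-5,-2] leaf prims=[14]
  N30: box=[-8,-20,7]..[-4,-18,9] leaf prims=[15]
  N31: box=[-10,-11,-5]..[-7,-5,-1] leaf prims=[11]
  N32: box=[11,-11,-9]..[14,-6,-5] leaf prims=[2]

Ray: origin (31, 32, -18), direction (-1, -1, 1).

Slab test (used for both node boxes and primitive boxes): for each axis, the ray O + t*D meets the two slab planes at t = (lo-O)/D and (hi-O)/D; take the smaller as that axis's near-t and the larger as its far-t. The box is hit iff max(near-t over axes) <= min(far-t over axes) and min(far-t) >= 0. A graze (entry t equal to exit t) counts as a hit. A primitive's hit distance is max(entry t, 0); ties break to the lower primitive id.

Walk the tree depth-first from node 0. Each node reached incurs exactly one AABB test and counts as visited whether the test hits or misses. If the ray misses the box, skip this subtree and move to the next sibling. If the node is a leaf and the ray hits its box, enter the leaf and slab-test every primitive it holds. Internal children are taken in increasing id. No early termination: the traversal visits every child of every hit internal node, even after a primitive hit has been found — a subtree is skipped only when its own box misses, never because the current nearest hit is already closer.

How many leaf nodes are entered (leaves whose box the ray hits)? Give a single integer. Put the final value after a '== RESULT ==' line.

Trace the traversal:
N0 x:[15,49] y:[12,52] z:[-2,39] -> hit [15,39], descend [1, 8, 11, 26]
  N1 x:[20,48] y:[18,27] z:[13,23] -> hit [20,23], descend [4, 9, 25]
    N4 x:[20,24] y:[23,26] z:[19,23] -> hit [23,23] leaf, test {P18@t=23}
    N9 x:[42,48] y:[18,23] z:[13,15] -> miss, prune
    N25 x:[45,48] y:[23,27] z:[20,23] -> miss, prune
  N8 x:[15,31] y:[33,51] z:[0,26] -> miss, prune
  N11 x:[35,49] y:[34,52] z:[-2,39] -> hit [35,39], descend [3, 13, 16, 27]
    N3 x:[45,49] y:[37,52] z:[-2,8] -> miss, prune
    N13 x:[38,49] y:[36,43] z:[13,20] -> miss, prune
    N16 x:[38,42] y:[34,45] z:[31,39] -> hit [38,39], descend [5, 20]
      N5 x:[38,41] y:[44,45] z:[31,36] -> miss, prune
      N20 x:[40,42] y:[34,40] z:[33,39] -> miss, prune
    N27 x:[35,46] y:[46,52] z:[25,30] -> miss, prune
  N26 x:[18,34] y:[12,17] z:[7,34] -> miss, prune

Visited [0, 1, 4, 9, 25, 8, 11, 3, 13, 16, 5, 20, 27, 26]. Tests: 14 box, 1 leaf. Nearest: P18.

== RESULT ==
1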